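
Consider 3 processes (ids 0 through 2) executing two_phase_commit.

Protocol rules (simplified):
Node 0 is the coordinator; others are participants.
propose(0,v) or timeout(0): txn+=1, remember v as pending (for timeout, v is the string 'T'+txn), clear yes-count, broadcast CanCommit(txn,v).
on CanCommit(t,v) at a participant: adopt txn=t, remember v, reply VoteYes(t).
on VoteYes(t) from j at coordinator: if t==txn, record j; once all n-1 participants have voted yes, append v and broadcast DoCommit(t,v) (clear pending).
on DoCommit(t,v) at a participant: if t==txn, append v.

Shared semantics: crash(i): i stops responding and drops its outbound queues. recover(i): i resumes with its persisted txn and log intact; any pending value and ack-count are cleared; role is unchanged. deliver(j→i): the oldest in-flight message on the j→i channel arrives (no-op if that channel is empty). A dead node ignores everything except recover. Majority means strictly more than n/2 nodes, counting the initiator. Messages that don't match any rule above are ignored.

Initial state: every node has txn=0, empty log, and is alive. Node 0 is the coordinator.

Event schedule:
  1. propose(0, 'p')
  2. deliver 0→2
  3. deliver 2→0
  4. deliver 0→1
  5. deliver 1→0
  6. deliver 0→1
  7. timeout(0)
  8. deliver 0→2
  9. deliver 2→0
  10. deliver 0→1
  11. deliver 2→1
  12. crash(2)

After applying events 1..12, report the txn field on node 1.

2

1. propose(0,'p'):  <0:coor t1 ->
2. deliver 0→2:  <2:part t1 ->
3. deliver 2→0:  nop
4. deliver 0→1:  <1:part t1 ->
5. deliver 1→0:  <0:coor t1 p>
6. deliver 0→1:  <1:part t1 p>
7. timeout(0):  <0:coor t2 p>
8. deliver 0→2:  <2:part t1 p>
9. deliver 2→0:  nop
10. deliver 0→1:  <1:part t2 p>
11. deliver 2→1:  nop
12. crash(2):  <2:✗part t1 p>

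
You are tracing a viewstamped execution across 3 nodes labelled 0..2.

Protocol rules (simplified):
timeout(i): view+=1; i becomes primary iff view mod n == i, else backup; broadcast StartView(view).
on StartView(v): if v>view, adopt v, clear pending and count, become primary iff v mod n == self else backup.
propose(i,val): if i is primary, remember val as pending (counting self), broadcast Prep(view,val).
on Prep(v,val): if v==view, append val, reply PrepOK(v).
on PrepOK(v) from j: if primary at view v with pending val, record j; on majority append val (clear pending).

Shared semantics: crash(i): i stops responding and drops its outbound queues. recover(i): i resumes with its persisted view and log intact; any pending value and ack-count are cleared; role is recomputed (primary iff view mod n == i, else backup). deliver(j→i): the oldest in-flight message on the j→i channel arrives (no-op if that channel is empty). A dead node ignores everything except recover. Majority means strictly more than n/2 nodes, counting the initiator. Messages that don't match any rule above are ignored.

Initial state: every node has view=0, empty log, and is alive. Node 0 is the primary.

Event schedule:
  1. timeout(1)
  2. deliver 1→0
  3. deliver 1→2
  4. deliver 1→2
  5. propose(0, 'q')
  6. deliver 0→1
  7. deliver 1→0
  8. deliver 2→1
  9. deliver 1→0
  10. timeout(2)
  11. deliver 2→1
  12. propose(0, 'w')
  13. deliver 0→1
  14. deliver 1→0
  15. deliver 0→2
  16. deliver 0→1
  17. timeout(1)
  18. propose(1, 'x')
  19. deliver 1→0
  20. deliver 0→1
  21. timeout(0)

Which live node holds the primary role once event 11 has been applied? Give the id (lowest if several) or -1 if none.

2

1. timeout(1):  <1:prim v1 ->
2. deliver 1→0:  <0:back v1 ->
3. deliver 1→2:  <2:back v1 ->
4. deliver 1→2:  nop
5. propose(0,'q'):  nop
6. deliver 0→1:  nop
7. deliver 1→0:  nop
8. deliver 2→1:  nop
9. deliver 1→0:  nop
10. timeout(2):  <2:prim v2 ->
11. deliver 2→1:  <1:back v2 ->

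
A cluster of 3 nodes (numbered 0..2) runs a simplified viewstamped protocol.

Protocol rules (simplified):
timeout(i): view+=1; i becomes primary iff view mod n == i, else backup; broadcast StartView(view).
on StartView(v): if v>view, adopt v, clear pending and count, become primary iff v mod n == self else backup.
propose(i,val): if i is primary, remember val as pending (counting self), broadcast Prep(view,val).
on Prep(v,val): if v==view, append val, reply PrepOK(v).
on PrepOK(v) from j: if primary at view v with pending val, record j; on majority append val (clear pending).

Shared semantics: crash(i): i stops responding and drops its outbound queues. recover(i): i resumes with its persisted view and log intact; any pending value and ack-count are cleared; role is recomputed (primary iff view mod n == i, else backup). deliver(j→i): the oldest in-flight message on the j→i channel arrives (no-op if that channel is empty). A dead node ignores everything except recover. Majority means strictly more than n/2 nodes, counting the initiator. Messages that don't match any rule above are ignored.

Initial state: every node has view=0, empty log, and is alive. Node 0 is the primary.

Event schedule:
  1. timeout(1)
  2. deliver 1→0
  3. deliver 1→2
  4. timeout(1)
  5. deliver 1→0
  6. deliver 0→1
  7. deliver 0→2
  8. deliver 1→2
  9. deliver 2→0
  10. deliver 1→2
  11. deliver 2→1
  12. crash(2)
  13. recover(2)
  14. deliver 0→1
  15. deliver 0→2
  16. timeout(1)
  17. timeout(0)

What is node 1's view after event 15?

2

step 1 timeout(1): 1={prim,v=1,log=-}
step 2 deliver 1→0: 0={back,v=1,log=-}
step 3 deliver 1→2: 2={back,v=1,log=-}
step 4 timeout(1): 1={back,v=2,log=-}
step 5 deliver 1→0: 0={back,v=2,log=-}
step 6 deliver 0→1: —
step 7 deliver 0→2: —
step 8 deliver 1→2: 2={prim,v=2,log=-}
step 9 deliver 2→0: —
step 10 deliver 1→2: —
step 11 deliver 2→1: —
step 12 crash(2): 2={✗prim,v=2,log=-}
step 13 recover(2): 2={prim,v=2,log=-}
step 14 deliver 0→1: —
step 15 deliver 0→2: —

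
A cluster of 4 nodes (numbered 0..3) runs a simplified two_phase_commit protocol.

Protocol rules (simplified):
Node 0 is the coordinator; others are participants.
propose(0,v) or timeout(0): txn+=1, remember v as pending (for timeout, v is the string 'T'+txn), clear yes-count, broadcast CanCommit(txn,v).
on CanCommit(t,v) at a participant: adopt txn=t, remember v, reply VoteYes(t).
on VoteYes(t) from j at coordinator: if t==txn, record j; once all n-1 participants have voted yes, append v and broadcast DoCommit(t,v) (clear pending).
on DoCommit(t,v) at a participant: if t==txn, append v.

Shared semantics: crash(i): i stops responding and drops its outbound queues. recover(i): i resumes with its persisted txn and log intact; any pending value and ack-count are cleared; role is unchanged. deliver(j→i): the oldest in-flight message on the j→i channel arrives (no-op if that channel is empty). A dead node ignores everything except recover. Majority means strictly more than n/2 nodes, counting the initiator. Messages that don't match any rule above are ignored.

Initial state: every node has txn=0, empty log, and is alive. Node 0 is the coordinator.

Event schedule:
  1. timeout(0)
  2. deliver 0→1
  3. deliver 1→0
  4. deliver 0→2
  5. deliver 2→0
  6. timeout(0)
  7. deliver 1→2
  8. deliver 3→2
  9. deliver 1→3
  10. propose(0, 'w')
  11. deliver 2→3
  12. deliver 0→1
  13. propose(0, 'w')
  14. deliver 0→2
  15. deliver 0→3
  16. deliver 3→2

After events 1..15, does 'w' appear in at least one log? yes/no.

no

after 1 — timeout(0): n0:coor/t1/[-]
after 2 — deliver 0→1: n1:part/t1/[-]
after 3 — deliver 1→0: ·
after 4 — deliver 0→2: n2:part/t1/[-]
after 5 — deliver 2→0: ·
after 6 — timeout(0): n0:coor/t2/[-]
after 7 — deliver 1→2: ·
after 8 — deliver 3→2: ·
after 9 — deliver 1→3: ·
after 10 — propose(0,'w'): n0:coor/t3/[-]
after 11 — deliver 2→3: ·
after 12 — deliver 0→1: n1:part/t2/[-]
after 13 — propose(0,'w'): n0:coor/t4/[-]
after 14 — deliver 0→2: n2:part/t2/[-]
after 15 — deliver 0→3: n3:part/t1/[-]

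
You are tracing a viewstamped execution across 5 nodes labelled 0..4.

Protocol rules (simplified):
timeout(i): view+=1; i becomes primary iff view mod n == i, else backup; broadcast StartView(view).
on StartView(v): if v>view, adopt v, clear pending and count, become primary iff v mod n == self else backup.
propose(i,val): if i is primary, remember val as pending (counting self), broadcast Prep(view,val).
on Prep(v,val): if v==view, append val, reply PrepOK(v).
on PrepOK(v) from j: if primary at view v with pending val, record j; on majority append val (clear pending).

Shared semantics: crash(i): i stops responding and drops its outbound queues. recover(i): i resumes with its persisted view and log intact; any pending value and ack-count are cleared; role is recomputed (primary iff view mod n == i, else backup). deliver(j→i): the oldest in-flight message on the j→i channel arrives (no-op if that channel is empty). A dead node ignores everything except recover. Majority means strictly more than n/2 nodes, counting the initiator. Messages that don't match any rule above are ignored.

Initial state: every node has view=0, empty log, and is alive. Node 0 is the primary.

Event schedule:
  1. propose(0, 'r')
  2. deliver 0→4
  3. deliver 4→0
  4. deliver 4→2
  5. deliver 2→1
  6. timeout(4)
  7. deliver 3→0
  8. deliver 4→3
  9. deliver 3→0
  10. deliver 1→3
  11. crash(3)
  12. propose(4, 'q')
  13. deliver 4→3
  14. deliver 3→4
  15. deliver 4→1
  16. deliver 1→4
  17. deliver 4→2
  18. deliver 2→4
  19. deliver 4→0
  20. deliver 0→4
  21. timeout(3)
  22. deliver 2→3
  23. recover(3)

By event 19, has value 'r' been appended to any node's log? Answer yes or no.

after 1 — propose(0,'r'): ·
after 2 — deliver 0→4: n4:back/v0/[r]
after 3 — deliver 4→0: ·
after 4 — deliver 4→2: ·
after 5 — deliver 2→1: ·
after 6 — timeout(4): n4:back/v1/[r]
after 7 — deliver 3→0: ·
after 8 — deliver 4→3: n3:back/v1/[-]
after 9 — deliver 3→0: ·
after 10 — deliver 1→3: ·
after 11 — crash(3): n3:✗back/v1/[-]
after 12 — propose(4,'q'): ·
after 13 — deliver 4→3: ·
after 14 — deliver 3→4: ·
after 15 — deliver 4→1: n1:prim/v1/[-]
after 16 — deliver 1→4: ·
after 17 — deliver 4→2: n2:back/v1/[-]
after 18 — deliver 2→4: ·
after 19 — deliver 4→0: n0:back/v1/[-]

yes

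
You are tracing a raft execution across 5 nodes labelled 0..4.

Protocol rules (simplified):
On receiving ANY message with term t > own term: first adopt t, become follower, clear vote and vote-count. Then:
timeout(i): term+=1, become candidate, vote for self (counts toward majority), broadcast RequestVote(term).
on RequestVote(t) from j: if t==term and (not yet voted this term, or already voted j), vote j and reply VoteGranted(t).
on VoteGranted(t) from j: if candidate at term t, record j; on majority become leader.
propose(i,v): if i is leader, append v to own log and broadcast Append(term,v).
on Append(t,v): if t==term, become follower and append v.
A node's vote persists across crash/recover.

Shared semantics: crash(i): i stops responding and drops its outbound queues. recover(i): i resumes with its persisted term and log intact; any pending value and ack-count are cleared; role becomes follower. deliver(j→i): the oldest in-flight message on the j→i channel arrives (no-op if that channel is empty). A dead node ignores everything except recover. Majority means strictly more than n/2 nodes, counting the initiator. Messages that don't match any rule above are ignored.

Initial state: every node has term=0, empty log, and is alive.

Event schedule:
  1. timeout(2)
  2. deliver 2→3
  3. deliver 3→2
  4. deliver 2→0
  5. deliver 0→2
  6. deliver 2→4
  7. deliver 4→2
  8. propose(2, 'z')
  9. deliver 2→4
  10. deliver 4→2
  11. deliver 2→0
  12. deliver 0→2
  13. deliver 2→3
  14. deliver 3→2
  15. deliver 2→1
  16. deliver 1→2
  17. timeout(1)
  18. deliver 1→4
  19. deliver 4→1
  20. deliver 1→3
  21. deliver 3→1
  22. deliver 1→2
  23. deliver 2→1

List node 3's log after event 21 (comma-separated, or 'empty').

z

1. timeout(2):  <2:cand t1 ->
2. deliver 2→3:  <3:foll t1 ->
3. deliver 3→2:  nop
4. deliver 2→0:  <0:foll t1 ->
5. deliver 0→2:  <2:lead t1 ->
6. deliver 2→4:  <4:foll t1 ->
7. deliver 4→2:  nop
8. propose(2,'z'):  <2:lead t1 z>
9. deliver 2→4:  <4:foll t1 z>
10. deliver 4→2:  nop
11. deliver 2→0:  <0:foll t1 z>
12. deliver 0→2:  nop
13. deliver 2→3:  <3:foll t1 z>
14. deliver 3→2:  nop
15. deliver 2→1:  <1:foll t1 ->
16. deliver 1→2:  nop
17. timeout(1):  <1:cand t2 ->
18. deliver 1→4:  <4:foll t2 z>
19. deliver 4→1:  nop
20. deliver 1→3:  <3:foll t2 z>
21. deliver 3→1:  <1:lead t2 ->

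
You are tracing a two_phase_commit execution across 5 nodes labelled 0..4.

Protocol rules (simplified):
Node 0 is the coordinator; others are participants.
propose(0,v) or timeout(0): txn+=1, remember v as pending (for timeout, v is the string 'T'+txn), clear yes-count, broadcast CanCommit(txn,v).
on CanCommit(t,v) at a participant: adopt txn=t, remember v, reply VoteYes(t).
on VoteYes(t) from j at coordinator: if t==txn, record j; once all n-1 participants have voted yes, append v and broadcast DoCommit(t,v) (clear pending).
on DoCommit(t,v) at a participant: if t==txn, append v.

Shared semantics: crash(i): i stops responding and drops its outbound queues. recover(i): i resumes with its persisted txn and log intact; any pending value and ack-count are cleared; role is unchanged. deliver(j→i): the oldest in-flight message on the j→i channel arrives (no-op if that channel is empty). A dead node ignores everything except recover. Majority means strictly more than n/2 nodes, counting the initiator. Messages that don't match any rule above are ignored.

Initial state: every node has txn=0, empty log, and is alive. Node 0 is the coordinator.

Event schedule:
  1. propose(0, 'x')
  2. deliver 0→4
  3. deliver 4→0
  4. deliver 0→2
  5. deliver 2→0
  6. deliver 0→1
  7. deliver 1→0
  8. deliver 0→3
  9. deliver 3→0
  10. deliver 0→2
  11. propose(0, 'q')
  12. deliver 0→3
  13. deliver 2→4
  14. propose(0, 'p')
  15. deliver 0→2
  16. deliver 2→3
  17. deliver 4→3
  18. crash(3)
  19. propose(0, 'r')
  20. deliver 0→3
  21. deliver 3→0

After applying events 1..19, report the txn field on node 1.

1. propose(0,'x'):  <0:coor t1 ->
2. deliver 0→4:  <4:part t1 ->
3. deliver 4→0:  nop
4. deliver 0→2:  <2:part t1 ->
5. deliver 2→0:  nop
6. deliver 0→1:  <1:part t1 ->
7. deliver 1→0:  nop
8. deliver 0→3:  <3:part t1 ->
9. deliver 3→0:  <0:coor t1 x>
10. deliver 0→2:  <2:part t1 x>
11. propose(0,'q'):  <0:coor t2 x>
12. deliver 0→3:  <3:part t1 x>
13. deliver 2→4:  nop
14. propose(0,'p'):  <0:coor t3 x>
15. deliver 0→2:  <2:part t2 x>
16. deliver 2→3:  nop
17. deliver 4→3:  nop
18. crash(3):  <3:✗part t1 x>
19. propose(0,'r'):  <0:coor t4 x>

1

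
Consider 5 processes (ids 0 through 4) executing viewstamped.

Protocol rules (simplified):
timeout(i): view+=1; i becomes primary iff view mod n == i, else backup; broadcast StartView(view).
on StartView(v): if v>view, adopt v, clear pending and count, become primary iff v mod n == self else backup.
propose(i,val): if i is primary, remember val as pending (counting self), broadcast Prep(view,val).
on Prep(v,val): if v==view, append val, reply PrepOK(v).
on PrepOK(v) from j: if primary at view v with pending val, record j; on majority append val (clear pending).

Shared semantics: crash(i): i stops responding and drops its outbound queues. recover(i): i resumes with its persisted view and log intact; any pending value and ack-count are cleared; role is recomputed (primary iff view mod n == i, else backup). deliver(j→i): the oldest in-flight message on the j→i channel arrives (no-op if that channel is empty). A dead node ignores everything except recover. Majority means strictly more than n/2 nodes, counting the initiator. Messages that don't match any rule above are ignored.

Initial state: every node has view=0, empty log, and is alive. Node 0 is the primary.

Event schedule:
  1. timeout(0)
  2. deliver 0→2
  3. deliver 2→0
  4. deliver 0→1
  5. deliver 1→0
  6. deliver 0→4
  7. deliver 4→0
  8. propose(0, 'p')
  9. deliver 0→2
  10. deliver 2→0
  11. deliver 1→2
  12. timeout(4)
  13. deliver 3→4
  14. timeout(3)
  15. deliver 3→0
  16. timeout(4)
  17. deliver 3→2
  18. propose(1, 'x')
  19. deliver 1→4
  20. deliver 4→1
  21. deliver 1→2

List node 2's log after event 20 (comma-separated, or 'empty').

step 1 timeout(0): 0={back,v=1,log=-}
step 2 deliver 0→2: 2={back,v=1,log=-}
step 3 deliver 2→0: —
step 4 deliver 0→1: 1={prim,v=1,log=-}
step 5 deliver 1→0: —
step 6 deliver 0→4: 4={back,v=1,log=-}
step 7 deliver 4→0: —
step 8 propose(0,'p'): —
step 9 deliver 0→2: —
step 10 deliver 2→0: —
step 11 deliver 1→2: —
step 12 timeout(4): 4={back,v=2,log=-}
step 13 deliver 3→4: —
step 14 timeout(3): 3={back,v=1,log=-}
step 15 deliver 3→0: —
step 16 timeout(4): 4={back,v=3,log=-}
step 17 deliver 3→2: —
step 18 propose(1,'x'): —
step 19 deliver 1→4: —
step 20 deliver 4→1: 1={back,v=2,log=-}

empty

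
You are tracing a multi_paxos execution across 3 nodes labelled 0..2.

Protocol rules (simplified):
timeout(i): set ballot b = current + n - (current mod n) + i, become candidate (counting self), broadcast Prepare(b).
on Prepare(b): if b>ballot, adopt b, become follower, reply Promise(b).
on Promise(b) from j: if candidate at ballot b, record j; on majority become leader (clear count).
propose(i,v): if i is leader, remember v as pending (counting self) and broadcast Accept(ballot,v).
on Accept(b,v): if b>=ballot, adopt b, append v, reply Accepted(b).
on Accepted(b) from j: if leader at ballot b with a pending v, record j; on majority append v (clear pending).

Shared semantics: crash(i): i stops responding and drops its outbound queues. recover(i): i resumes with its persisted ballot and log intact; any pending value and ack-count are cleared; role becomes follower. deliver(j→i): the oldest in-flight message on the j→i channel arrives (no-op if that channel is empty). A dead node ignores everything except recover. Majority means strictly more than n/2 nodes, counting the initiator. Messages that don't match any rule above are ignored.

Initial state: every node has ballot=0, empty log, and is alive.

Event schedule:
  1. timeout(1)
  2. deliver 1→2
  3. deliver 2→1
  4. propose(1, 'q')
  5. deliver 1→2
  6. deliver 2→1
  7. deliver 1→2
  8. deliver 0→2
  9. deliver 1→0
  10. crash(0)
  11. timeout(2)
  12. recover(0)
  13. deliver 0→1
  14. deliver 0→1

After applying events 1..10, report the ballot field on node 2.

step 1 timeout(1): 1={cand,b=4,log=-}
step 2 deliver 1→2: 2={foll,b=4,log=-}
step 3 deliver 2→1: 1={lead,b=4,log=-}
step 4 propose(1,'q'): —
step 5 deliver 1→2: 2={foll,b=4,log=q}
step 6 deliver 2→1: 1={lead,b=4,log=q}
step 7 deliver 1→2: —
step 8 deliver 0→2: —
step 9 deliver 1→0: 0={foll,b=4,log=-}
step 10 crash(0): 0={✗foll,b=4,log=-}

4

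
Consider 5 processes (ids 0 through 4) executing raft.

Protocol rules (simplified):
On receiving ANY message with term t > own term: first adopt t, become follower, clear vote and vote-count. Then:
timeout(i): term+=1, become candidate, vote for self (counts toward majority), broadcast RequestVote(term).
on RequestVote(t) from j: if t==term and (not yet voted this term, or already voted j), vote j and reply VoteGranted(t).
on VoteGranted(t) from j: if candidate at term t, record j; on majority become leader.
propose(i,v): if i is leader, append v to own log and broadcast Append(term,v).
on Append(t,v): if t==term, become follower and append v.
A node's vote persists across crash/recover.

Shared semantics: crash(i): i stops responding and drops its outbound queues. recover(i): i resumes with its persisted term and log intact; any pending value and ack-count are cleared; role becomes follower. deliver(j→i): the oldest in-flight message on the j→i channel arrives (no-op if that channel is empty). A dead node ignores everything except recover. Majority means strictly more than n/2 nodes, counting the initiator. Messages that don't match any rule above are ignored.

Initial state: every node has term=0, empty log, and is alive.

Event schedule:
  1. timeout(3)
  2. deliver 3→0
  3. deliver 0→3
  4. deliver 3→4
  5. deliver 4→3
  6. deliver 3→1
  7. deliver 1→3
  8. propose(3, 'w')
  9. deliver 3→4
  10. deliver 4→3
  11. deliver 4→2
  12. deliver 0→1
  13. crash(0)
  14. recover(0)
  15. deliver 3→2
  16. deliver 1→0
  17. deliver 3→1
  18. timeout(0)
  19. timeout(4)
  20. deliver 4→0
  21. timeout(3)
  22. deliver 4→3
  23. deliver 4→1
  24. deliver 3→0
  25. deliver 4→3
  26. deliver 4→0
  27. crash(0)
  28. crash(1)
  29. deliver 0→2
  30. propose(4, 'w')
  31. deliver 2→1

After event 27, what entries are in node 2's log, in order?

[1] timeout(3) → N3(cand t1 [-])
[2] deliver 3→0 → N0(foll t1 [-])
[3] deliver 0→3 → ∅
[4] deliver 3→4 → N4(foll t1 [-])
[5] deliver 4→3 → N3(lead t1 [-])
[6] deliver 3→1 → N1(foll t1 [-])
[7] deliver 1→3 → ∅
[8] propose(3,'w') → N3(lead t1 [w])
[9] deliver 3→4 → N4(foll t1 [w])
[10] deliver 4→3 → ∅
[11] deliver 4→2 → ∅
[12] deliver 0→1 → ∅
[13] crash(0) → N0(✗foll t1 [-])
[14] recover(0) → N0(foll t1 [-])
[15] deliver 3→2 → N2(foll t1 [-])
[16] deliver 1→0 → ∅
[17] deliver 3→1 → N1(foll t1 [w])
[18] timeout(0) → N0(cand t2 [-])
[19] timeout(4) → N4(cand t2 [w])
[20] deliver 4→0 → ∅
[21] timeout(3) → N3(cand t2 [w])
[22] deliver 4→3 → ∅
[23] deliver 4→1 → N1(foll t2 [w])
[24] deliver 3→0 → ∅
[25] deliver 4→3 → ∅
[26] deliver 4→0 → ∅
[27] crash(0) → N0(✗cand t2 [-])

empty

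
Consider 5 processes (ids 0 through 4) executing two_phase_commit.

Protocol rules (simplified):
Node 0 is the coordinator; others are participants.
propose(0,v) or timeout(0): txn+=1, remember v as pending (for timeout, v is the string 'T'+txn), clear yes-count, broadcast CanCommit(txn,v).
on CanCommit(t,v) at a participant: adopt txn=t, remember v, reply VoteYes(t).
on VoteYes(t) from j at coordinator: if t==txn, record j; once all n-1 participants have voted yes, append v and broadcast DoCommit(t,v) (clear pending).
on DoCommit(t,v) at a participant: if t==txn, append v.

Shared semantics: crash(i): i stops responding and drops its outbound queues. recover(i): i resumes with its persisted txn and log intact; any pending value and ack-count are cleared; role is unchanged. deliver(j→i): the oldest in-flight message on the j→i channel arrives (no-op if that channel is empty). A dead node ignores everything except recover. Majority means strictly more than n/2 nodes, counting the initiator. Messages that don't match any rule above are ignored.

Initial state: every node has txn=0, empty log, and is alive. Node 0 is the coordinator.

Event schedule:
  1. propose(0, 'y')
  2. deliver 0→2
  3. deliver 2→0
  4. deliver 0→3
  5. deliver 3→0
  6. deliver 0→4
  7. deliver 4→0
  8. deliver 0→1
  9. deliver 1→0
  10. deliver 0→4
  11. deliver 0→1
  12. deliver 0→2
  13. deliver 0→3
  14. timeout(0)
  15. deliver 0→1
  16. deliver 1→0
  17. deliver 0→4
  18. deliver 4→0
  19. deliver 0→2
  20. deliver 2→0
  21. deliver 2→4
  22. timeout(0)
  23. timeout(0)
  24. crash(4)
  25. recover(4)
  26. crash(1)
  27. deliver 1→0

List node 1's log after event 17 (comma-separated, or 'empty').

y

e1 propose(0,'y'): 0[coor,t=1,-]
e2 deliver 0→2: 2[part,t=1,-]
e3 deliver 2→0: ·
e4 deliver 0→3: 3[part,t=1,-]
e5 deliver 3→0: ·
e6 deliver 0→4: 4[part,t=1,-]
e7 deliver 4→0: ·
e8 deliver 0→1: 1[part,t=1,-]
e9 deliver 1→0: 0[coor,t=1,y]
e10 deliver 0→4: 4[part,t=1,y]
e11 deliver 0→1: 1[part,t=1,y]
e12 deliver 0→2: 2[part,t=1,y]
e13 deliver 0→3: 3[part,t=1,y]
e14 timeout(0): 0[coor,t=2,y]
e15 deliver 0→1: 1[part,t=2,y]
e16 deliver 1→0: ·
e17 deliver 0→4: 4[part,t=2,y]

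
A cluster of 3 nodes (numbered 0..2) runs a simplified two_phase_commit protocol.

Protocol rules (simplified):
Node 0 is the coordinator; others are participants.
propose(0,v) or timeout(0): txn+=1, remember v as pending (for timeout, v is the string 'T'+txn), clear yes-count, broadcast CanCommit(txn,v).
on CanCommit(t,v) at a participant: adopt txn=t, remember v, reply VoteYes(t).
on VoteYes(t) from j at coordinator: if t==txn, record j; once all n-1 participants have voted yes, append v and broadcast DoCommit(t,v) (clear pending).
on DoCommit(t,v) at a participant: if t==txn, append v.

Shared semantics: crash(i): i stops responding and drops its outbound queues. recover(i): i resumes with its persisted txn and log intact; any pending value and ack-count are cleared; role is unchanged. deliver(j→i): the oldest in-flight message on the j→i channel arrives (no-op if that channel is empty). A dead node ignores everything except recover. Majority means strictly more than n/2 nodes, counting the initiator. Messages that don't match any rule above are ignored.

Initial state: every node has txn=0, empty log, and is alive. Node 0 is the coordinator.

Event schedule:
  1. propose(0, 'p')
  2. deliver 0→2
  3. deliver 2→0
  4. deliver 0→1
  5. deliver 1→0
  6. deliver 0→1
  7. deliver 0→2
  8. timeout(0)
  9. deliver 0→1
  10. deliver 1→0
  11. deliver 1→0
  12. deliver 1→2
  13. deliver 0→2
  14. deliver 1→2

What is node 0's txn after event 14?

step 1 propose(0,'p'): 0={coor,t=1,log=-}
step 2 deliver 0→2: 2={part,t=1,log=-}
step 3 deliver 2→0: —
step 4 deliver 0→1: 1={part,t=1,log=-}
step 5 deliver 1→0: 0={coor,t=1,log=p}
step 6 deliver 0→1: 1={part,t=1,log=p}
step 7 deliver 0→2: 2={part,t=1,log=p}
step 8 timeout(0): 0={coor,t=2,log=p}
step 9 deliver 0→1: 1={part,t=2,log=p}
step 10 deliver 1→0: —
step 11 deliver 1→0: —
step 12 deliver 1→2: —
step 13 deliver 0→2: 2={part,t=2,log=p}
step 14 deliver 1→2: —

2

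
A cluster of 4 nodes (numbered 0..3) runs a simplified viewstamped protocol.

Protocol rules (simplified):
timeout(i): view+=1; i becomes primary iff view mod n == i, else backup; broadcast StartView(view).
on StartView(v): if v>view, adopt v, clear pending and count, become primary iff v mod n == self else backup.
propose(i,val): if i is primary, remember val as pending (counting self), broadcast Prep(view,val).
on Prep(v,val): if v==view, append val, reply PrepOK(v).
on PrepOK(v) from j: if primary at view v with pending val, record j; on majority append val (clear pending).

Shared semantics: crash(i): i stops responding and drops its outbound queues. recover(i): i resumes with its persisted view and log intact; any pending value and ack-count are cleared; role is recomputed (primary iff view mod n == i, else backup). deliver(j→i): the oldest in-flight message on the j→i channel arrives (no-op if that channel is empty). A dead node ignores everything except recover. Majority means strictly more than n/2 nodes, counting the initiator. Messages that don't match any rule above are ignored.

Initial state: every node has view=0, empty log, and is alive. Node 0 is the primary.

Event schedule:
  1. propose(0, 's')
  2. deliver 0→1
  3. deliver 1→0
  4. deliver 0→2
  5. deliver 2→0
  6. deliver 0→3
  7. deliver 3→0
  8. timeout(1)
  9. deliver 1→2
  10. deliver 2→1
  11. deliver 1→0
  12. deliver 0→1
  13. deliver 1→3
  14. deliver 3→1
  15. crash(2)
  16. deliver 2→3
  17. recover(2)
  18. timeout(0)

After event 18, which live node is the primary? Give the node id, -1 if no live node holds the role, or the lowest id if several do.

step 1 propose(0,'s'): —
step 2 deliver 0→1: 1={back,v=0,log=s}
step 3 deliver 1→0: —
step 4 deliver 0→2: 2={back,v=0,log=s}
step 5 deliver 2→0: 0={prim,v=0,log=s}
step 6 deliver 0→3: 3={back,v=0,log=s}
step 7 deliver 3→0: —
step 8 timeout(1): 1={prim,v=1,log=s}
step 9 deliver 1→2: 2={back,v=1,log=s}
step 10 deliver 2→1: —
step 11 deliver 1→0: 0={back,v=1,log=s}
step 12 deliver 0→1: —
step 13 deliver 1→3: 3={back,v=1,log=s}
step 14 deliver 3→1: —
step 15 crash(2): 2={✗back,v=1,log=s}
step 16 deliver 2→3: —
step 17 recover(2): 2={back,v=1,log=s}
step 18 timeout(0): 0={back,v=2,log=s}

1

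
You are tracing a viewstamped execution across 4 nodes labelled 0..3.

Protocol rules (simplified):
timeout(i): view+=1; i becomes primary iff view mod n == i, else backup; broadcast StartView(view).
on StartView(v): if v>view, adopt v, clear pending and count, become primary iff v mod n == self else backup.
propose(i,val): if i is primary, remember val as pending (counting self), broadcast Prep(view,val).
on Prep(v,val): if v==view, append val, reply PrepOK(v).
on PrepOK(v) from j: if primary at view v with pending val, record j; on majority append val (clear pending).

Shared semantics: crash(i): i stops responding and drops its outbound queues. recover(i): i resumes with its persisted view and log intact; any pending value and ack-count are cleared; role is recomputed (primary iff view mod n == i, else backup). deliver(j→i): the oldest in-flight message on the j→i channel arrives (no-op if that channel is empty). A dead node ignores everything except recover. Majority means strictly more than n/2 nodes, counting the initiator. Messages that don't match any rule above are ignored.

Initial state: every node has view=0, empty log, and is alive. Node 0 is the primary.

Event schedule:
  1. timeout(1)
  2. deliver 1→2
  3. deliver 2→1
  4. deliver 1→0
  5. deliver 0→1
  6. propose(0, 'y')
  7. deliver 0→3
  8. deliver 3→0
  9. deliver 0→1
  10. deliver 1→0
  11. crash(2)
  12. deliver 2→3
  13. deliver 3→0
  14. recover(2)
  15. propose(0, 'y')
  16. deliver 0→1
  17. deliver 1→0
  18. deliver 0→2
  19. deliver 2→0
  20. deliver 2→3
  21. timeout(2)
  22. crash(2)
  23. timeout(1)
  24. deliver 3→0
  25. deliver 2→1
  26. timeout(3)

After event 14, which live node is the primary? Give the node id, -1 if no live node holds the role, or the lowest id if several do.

1

1. timeout(1):  <1:prim v1 ->
2. deliver 1→2:  <2:back v1 ->
3. deliver 2→1:  nop
4. deliver 1→0:  <0:back v1 ->
5. deliver 0→1:  nop
6. propose(0,'y'):  nop
7. deliver 0→3:  nop
8. deliver 3→0:  nop
9. deliver 0→1:  nop
10. deliver 1→0:  nop
11. crash(2):  <2:✗back v1 ->
12. deliver 2→3:  nop
13. deliver 3→0:  nop
14. recover(2):  <2:back v1 ->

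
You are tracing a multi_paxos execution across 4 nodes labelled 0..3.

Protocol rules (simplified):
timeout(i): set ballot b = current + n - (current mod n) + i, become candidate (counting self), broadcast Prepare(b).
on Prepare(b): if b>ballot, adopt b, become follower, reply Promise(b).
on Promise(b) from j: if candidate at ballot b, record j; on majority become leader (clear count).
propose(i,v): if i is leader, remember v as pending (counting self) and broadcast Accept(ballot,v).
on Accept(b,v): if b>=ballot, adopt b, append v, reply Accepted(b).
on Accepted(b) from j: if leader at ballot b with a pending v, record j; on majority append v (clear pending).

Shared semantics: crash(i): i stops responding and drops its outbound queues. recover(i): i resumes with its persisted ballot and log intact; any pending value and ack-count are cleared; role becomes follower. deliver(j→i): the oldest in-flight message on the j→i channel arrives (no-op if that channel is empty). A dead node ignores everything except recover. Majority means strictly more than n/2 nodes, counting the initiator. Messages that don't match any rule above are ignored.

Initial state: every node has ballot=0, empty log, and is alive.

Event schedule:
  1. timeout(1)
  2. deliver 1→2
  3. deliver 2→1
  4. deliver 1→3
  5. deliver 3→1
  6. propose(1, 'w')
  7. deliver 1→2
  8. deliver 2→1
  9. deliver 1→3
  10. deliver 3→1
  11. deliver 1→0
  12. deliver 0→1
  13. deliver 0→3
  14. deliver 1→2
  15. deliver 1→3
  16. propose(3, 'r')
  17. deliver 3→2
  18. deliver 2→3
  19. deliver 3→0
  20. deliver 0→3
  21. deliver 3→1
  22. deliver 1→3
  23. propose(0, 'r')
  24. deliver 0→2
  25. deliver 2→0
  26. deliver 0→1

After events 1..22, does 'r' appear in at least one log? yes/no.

[1] timeout(1) → N1(cand b5 [-])
[2] deliver 1→2 → N2(foll b5 [-])
[3] deliver 2→1 → ∅
[4] deliver 1→3 → N3(foll b5 [-])
[5] deliver 3→1 → N1(lead b5 [-])
[6] propose(1,'w') → ∅
[7] deliver 1→2 → N2(foll b5 [w])
[8] deliver 2→1 → ∅
[9] deliver 1→3 → N3(foll b5 [w])
[10] deliver 3→1 → N1(lead b5 [w])
[11] deliver 1→0 → N0(foll b5 [-])
[12] deliver 0→1 → ∅
[13] deliver 0→3 → ∅
[14] deliver 1→2 → ∅
[15] deliver 1→3 → ∅
[16] propose(3,'r') → ∅
[17] deliver 3→2 → ∅
[18] deliver 2→3 → ∅
[19] deliver 3→0 → ∅
[20] deliver 0→3 → ∅
[21] deliver 3→1 → ∅
[22] deliver 1→3 → ∅

no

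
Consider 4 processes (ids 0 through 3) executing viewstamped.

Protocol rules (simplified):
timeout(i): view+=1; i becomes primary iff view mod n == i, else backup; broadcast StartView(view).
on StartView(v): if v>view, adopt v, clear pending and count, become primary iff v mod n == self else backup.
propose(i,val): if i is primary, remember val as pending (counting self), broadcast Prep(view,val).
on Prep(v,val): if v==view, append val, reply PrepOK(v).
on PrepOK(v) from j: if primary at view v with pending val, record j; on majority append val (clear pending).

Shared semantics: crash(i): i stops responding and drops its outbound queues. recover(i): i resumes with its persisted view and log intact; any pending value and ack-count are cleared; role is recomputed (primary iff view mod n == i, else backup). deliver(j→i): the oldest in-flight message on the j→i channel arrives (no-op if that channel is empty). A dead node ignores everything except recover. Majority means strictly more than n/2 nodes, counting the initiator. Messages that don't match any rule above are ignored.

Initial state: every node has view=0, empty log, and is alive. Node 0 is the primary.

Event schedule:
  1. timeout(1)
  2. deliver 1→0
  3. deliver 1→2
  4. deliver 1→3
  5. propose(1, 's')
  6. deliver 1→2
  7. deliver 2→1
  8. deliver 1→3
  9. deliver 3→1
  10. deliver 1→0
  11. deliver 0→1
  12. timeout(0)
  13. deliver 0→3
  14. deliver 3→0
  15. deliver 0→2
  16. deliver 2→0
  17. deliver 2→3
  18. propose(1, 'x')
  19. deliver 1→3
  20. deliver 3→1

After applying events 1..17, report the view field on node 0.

2

1. timeout(1):  <1:prim v1 ->
2. deliver 1→0:  <0:back v1 ->
3. deliver 1→2:  <2:back v1 ->
4. deliver 1→3:  <3:back v1 ->
5. propose(1,'s'):  nop
6. deliver 1→2:  <2:back v1 s>
7. deliver 2→1:  nop
8. deliver 1→3:  <3:back v1 s>
9. deliver 3→1:  <1:prim v1 s>
10. deliver 1→0:  <0:back v1 s>
11. deliver 0→1:  nop
12. timeout(0):  <0:back v2 s>
13. deliver 0→3:  <3:back v2 s>
14. deliver 3→0:  nop
15. deliver 0→2:  <2:prim v2 s>
16. deliver 2→0:  nop
17. deliver 2→3:  nop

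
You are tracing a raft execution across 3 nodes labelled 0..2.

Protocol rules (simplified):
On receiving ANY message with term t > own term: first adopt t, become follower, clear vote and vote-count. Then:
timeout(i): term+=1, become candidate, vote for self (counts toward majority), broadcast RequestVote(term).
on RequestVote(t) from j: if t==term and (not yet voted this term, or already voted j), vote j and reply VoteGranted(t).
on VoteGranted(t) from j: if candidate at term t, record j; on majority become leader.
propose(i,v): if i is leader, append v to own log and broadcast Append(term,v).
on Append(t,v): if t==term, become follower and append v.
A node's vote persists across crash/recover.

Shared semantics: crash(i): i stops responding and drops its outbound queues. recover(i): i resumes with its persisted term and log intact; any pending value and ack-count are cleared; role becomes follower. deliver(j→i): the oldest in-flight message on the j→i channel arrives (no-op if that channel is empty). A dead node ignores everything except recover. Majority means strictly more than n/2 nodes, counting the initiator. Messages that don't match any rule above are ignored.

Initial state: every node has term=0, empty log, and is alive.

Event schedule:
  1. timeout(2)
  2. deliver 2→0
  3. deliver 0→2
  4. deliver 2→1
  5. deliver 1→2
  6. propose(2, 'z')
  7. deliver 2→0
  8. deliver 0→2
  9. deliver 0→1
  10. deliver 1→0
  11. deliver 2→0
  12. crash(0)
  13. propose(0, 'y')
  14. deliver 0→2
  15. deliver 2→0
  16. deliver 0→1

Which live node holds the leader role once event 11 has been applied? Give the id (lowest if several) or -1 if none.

e1 timeout(2): 2[cand,t=1,-]
e2 deliver 2→0: 0[foll,t=1,-]
e3 deliver 0→2: 2[lead,t=1,-]
e4 deliver 2→1: 1[foll,t=1,-]
e5 deliver 1→2: ·
e6 propose(2,'z'): 2[lead,t=1,z]
e7 deliver 2→0: 0[foll,t=1,z]
e8 deliver 0→2: ·
e9 deliver 0→1: ·
e10 deliver 1→0: ·
e11 deliver 2→0: ·

2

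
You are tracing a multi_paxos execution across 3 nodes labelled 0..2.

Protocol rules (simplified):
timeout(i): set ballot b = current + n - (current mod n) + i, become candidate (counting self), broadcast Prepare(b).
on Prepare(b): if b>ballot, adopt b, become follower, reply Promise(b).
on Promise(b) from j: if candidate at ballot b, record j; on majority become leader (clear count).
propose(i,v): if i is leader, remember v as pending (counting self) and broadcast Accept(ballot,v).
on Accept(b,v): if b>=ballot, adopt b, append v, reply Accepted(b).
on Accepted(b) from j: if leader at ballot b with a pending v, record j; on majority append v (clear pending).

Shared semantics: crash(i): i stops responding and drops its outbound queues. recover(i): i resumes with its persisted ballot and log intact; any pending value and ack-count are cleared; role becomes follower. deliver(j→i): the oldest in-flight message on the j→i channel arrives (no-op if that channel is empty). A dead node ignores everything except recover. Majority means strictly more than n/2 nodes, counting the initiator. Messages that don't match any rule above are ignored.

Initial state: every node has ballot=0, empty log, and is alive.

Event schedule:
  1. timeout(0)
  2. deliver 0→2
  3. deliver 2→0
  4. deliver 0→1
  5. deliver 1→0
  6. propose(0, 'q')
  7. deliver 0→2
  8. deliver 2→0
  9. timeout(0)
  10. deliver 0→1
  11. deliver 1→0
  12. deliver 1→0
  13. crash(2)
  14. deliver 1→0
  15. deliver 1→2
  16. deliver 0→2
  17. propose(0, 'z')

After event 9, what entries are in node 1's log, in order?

[1] timeout(0) → N0(cand b3 [-])
[2] deliver 0→2 → N2(foll b3 [-])
[3] deliver 2→0 → N0(lead b3 [-])
[4] deliver 0→1 → N1(foll b3 [-])
[5] deliver 1→0 → ∅
[6] propose(0,'q') → ∅
[7] deliver 0→2 → N2(foll b3 [q])
[8] deliver 2→0 → N0(lead b3 [q])
[9] timeout(0) → N0(cand b6 [q])

empty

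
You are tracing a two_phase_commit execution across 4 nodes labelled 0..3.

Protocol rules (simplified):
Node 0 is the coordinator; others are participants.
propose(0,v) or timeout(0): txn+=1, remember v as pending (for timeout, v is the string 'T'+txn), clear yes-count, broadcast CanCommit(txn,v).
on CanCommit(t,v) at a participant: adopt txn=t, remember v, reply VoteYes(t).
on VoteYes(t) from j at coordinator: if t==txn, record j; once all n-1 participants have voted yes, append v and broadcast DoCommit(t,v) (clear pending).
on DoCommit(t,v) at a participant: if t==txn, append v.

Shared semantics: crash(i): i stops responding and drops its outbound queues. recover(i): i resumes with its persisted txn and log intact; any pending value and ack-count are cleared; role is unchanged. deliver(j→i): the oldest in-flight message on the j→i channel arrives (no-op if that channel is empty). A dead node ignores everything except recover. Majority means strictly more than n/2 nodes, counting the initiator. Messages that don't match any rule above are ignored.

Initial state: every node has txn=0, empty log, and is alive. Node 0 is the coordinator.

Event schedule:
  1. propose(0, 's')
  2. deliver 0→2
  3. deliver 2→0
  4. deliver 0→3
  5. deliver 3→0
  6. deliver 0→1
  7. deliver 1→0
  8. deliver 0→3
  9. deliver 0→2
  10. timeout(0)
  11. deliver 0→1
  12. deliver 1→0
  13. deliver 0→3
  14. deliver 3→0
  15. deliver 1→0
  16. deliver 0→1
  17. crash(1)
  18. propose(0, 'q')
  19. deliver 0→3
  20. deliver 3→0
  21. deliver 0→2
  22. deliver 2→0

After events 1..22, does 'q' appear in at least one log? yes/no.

no

e1 propose(0,'s'): 0[coor,t=1,-]
e2 deliver 0→2: 2[part,t=1,-]
e3 deliver 2→0: ·
e4 deliver 0→3: 3[part,t=1,-]
e5 deliver 3→0: ·
e6 deliver 0→1: 1[part,t=1,-]
e7 deliver 1→0: 0[coor,t=1,s]
e8 deliver 0→3: 3[part,t=1,s]
e9 deliver 0→2: 2[part,t=1,s]
e10 timeout(0): 0[coor,t=2,s]
e11 deliver 0→1: 1[part,t=1,s]
e12 deliver 1→0: ·
e13 deliver 0→3: 3[part,t=2,s]
e14 deliver 3→0: ·
e15 deliver 1→0: ·
e16 deliver 0→1: 1[part,t=2,s]
e17 crash(1): 1[✗part,t=2,s]
e18 propose(0,'q'): 0[coor,t=3,s]
e19 deliver 0→3: 3[part,t=3,s]
e20 deliver 3→0: ·
e21 deliver 0→2: 2[part,t=2,s]
e22 deliver 2→0: ·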